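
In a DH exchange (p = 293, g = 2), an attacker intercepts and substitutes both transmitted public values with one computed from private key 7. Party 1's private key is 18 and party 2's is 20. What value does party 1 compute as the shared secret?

Party 1 receives an attacker's public value M = 2^7 mod 293 instead of the honest one.
2^1 ≡ 2 (mod 293)
2^2 = (2^1)^2 ≡ 2^2 = 4 ≡ 4 (mod 293)
2^4 = (2^2)^2 ≡ 4^2 = 16 ≡ 16 (mod 293)
2^7 = 2^4 · 2^2 · 2^1 ≡ 16 · 4 · 2 ≡ 128 (mod 293).
So M = 128. Party 1 computes K = M^18 mod 293.
128^1 ≡ 128 (mod 293)
128^2 = (128^1)^2 ≡ 128^2 = 16384 ≡ 269 (mod 293)
128^4 = (128^2)^2 ≡ 269^2 = 72361 ≡ 283 (mod 293)
128^8 = (128^4)^2 ≡ 283^2 = 80089 ≡ 100 (mod 293)
128^16 = (128^8)^2 ≡ 100^2 = 10000 ≡ 38 (mod 293)
128^18 = 128^16 · 128^2 ≡ 38 · 269 ≡ 260 (mod 293).

260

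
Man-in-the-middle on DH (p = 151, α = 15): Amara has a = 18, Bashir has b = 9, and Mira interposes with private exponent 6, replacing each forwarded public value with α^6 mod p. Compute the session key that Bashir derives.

Bashir receives Mira's public value M = 15^6 mod 151 instead of the honest one.
15^1 ≡ 15 (mod 151)
15^2 = (15^1)^2 ≡ 15^2 = 225 ≡ 74 (mod 151)
15^4 = (15^2)^2 ≡ 74^2 = 5476 ≡ 40 (mod 151)
15^6 = 15^4 · 15^2 ≡ 40 · 74 ≡ 91 (mod 151).
So M = 91. Bashir computes K = M^9 mod 151.
91^1 ≡ 91 (mod 151)
91^2 = (91^1)^2 ≡ 91^2 = 8281 ≡ 127 (mod 151)
91^4 = (91^2)^2 ≡ 127^2 = 16129 ≡ 123 (mod 151)
91^8 = (91^4)^2 ≡ 123^2 = 15129 ≡ 29 (mod 151)
91^9 = 91^8 · 91^1 ≡ 29 · 91 ≡ 72 (mod 151).

72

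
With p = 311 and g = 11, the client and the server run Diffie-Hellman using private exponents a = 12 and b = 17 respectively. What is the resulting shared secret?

83

The client sends A = g^a mod p = 11^12 mod 311.
11^1 ≡ 11 (mod 311)
11^2 = (11^1)^2 ≡ 11^2 = 121 ≡ 121 (mod 311)
11^4 = (11^2)^2 ≡ 121^2 = 14641 ≡ 24 (mod 311)
11^8 = (11^4)^2 ≡ 24^2 = 576 ≡ 265 (mod 311)
11^12 = 11^8 · 11^4 ≡ 265 · 24 ≡ 140 (mod 311).
So A = 140. The server then computes K = A^b mod p = 140^17 mod 311.
140^1 ≡ 140 (mod 311)
140^2 = (140^1)^2 ≡ 140^2 = 19600 ≡ 7 (mod 311)
140^4 = (140^2)^2 ≡ 7^2 = 49 ≡ 49 (mod 311)
140^8 = (140^4)^2 ≡ 49^2 = 2401 ≡ 224 (mod 311)
140^16 = (140^8)^2 ≡ 224^2 = 50176 ≡ 105 (mod 311)
140^17 = 140^16 · 140^1 ≡ 105 · 140 ≡ 83 (mod 311).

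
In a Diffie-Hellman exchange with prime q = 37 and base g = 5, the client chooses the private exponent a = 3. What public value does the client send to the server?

Public value = 5^3 (mod 37).
5^1 ≡ 5 (mod 37)
5^2 = (5^1)^2 ≡ 5^2 = 25 ≡ 25 (mod 37)
5^3 = 5^2 · 5^1 ≡ 25 · 5 ≡ 14 (mod 37).

14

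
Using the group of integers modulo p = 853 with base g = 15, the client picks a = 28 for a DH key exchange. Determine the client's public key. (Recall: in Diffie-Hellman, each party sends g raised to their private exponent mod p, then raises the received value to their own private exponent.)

Public value = 15^28 (mod 853).
15^1 ≡ 15 (mod 853)
15^2 = (15^1)^2 ≡ 15^2 = 225 ≡ 225 (mod 853)
15^4 = (15^2)^2 ≡ 225^2 = 50625 ≡ 298 (mod 853)
15^8 = (15^4)^2 ≡ 298^2 = 88804 ≡ 92 (mod 853)
15^16 = (15^8)^2 ≡ 92^2 = 8464 ≡ 787 (mod 853)
15^28 = 15^16 · 15^8 · 15^4 ≡ 787 · 92 · 298 ≡ 610 (mod 853).

610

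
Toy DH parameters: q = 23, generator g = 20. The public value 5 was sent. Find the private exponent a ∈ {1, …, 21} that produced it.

Try successive powers of 20 modulo 23:
20^1 ≡ 20
20^2 ≡ 9
20^3 ≡ 19
20^4 ≡ 12
20^5 ≡ 10
20^6 ≡ 16
20^7 ≡ 21
20^8 ≡ 6
20^9 ≡ 5
Found: a = 9.

9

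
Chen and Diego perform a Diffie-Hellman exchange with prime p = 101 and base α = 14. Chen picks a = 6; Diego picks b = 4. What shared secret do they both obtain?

36

Chen sends A = α^a mod p = 14^6 mod 101.
14^1 ≡ 14 (mod 101)
14^2 = (14^1)^2 ≡ 14^2 = 196 ≡ 95 (mod 101)
14^4 = (14^2)^2 ≡ 95^2 = 9025 ≡ 36 (mod 101)
14^6 = 14^4 · 14^2 ≡ 36 · 95 ≡ 87 (mod 101).
So A = 87. Diego then computes K = A^b mod p = 87^4 mod 101.
87^1 ≡ 87 (mod 101)
87^2 = (87^1)^2 ≡ 87^2 = 7569 ≡ 95 (mod 101)
87^4 = (87^2)^2 ≡ 95^2 = 9025 ≡ 36 (mod 101)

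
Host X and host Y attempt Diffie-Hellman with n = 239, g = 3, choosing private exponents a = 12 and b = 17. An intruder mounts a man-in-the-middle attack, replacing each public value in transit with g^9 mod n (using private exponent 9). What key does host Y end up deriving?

44

Host Y receives an intruder's public value M = 3^9 mod 239 instead of the honest one.
3^1 ≡ 3 (mod 239)
3^2 = (3^1)^2 ≡ 3^2 = 9 ≡ 9 (mod 239)
3^4 = (3^2)^2 ≡ 9^2 = 81 ≡ 81 (mod 239)
3^8 = (3^4)^2 ≡ 81^2 = 6561 ≡ 108 (mod 239)
3^9 = 3^8 · 3^1 ≡ 108 · 3 ≡ 85 (mod 239).
So M = 85. Host Y computes K = M^17 mod 239.
85^1 ≡ 85 (mod 239)
85^2 = (85^1)^2 ≡ 85^2 = 7225 ≡ 55 (mod 239)
85^4 = (85^2)^2 ≡ 55^2 = 3025 ≡ 157 (mod 239)
85^8 = (85^4)^2 ≡ 157^2 = 24649 ≡ 32 (mod 239)
85^16 = (85^8)^2 ≡ 32^2 = 1024 ≡ 68 (mod 239)
85^17 = 85^16 · 85^1 ≡ 68 · 85 ≡ 44 (mod 239).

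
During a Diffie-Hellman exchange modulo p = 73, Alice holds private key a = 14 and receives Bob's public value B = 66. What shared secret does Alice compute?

Shared key K = 66^14 mod 73.
66^1 ≡ 66 (mod 73)
66^2 = (66^1)^2 ≡ 66^2 = 4356 ≡ 49 (mod 73)
66^4 = (66^2)^2 ≡ 49^2 = 2401 ≡ 65 (mod 73)
66^8 = (66^4)^2 ≡ 65^2 = 4225 ≡ 64 (mod 73)
66^14 = 66^8 · 66^4 · 66^2 ≡ 64 · 65 · 49 ≡ 24 (mod 73).

24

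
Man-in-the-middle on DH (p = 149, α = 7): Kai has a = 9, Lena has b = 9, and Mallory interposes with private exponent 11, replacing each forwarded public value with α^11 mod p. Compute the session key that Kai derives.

112

Kai receives Mallory's public value M = 7^11 mod 149 instead of the honest one.
7^1 ≡ 7 (mod 149)
7^2 = (7^1)^2 ≡ 7^2 = 49 ≡ 49 (mod 149)
7^4 = (7^2)^2 ≡ 49^2 = 2401 ≡ 17 (mod 149)
7^8 = (7^4)^2 ≡ 17^2 = 289 ≡ 140 (mod 149)
7^11 = 7^8 · 7^2 · 7^1 ≡ 140 · 49 · 7 ≡ 42 (mod 149).
So M = 42. Kai computes K = M^9 mod 149.
42^1 ≡ 42 (mod 149)
42^2 = (42^1)^2 ≡ 42^2 = 1764 ≡ 125 (mod 149)
42^4 = (42^2)^2 ≡ 125^2 = 15625 ≡ 129 (mod 149)
42^8 = (42^4)^2 ≡ 129^2 = 16641 ≡ 102 (mod 149)
42^9 = 42^8 · 42^1 ≡ 102 · 42 ≡ 112 (mod 149).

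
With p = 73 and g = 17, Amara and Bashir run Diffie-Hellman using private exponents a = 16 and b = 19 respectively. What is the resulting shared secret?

64

Bashir sends B = g^b mod p = 17^19 mod 73.
17^1 ≡ 17 (mod 73)
17^2 = (17^1)^2 ≡ 17^2 = 289 ≡ 70 (mod 73)
17^4 = (17^2)^2 ≡ 70^2 = 4900 ≡ 9 (mod 73)
17^8 = (17^4)^2 ≡ 9^2 = 81 ≡ 8 (mod 73)
17^16 = (17^8)^2 ≡ 8^2 = 64 ≡ 64 (mod 73)
17^19 = 17^16 · 17^2 · 17^1 ≡ 64 · 70 · 17 ≡ 21 (mod 73).
So B = 21. Amara then computes K = B^a mod p = 21^16 mod 73.
21^1 ≡ 21 (mod 73)
21^2 = (21^1)^2 ≡ 21^2 = 441 ≡ 3 (mod 73)
21^4 = (21^2)^2 ≡ 3^2 = 9 ≡ 9 (mod 73)
21^8 = (21^4)^2 ≡ 9^2 = 81 ≡ 8 (mod 73)
21^16 = (21^8)^2 ≡ 8^2 = 64 ≡ 64 (mod 73)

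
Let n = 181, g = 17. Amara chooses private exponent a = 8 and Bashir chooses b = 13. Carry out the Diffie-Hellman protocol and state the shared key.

Bashir sends B = g^b mod n = 17^13 mod 181.
17^1 ≡ 17 (mod 181)
17^2 = (17^1)^2 ≡ 17^2 = 289 ≡ 108 (mod 181)
17^4 = (17^2)^2 ≡ 108^2 = 11664 ≡ 80 (mod 181)
17^8 = (17^4)^2 ≡ 80^2 = 6400 ≡ 65 (mod 181)
17^13 = 17^8 · 17^4 · 17^1 ≡ 65 · 80 · 17 ≡ 72 (mod 181).
So B = 72. Amara then computes K = B^a mod n = 72^8 mod 181.
72^1 ≡ 72 (mod 181)
72^2 = (72^1)^2 ≡ 72^2 = 5184 ≡ 116 (mod 181)
72^4 = (72^2)^2 ≡ 116^2 = 13456 ≡ 62 (mod 181)
72^8 = (72^4)^2 ≡ 62^2 = 3844 ≡ 43 (mod 181)

43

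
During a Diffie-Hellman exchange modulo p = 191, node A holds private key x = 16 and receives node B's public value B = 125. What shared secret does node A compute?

177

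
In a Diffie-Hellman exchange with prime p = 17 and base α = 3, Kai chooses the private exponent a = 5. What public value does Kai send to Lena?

5

Public value = 3^5 mod 17.
3^1 ≡ 3 (mod 17)
3^2 = (3^1)^2 ≡ 3^2 = 9 ≡ 9 (mod 17)
3^4 = (3^2)^2 ≡ 9^2 = 81 ≡ 13 (mod 17)
3^5 = 3^4 · 3^1 ≡ 13 · 3 ≡ 5 (mod 17).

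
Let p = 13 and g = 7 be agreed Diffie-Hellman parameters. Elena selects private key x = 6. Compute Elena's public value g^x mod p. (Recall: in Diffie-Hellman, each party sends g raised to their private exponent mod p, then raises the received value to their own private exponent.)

12

Public value = 7^6 mod 13.
7^1 ≡ 7 (mod 13)
7^2 = (7^1)^2 ≡ 7^2 = 49 ≡ 10 (mod 13)
7^4 = (7^2)^2 ≡ 10^2 = 100 ≡ 9 (mod 13)
7^6 = 7^4 · 7^2 ≡ 9 · 10 ≡ 12 (mod 13).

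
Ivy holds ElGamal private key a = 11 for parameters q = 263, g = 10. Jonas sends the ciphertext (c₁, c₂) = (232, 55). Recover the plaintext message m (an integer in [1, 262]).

39

Shared mask s = c₁^a mod q = 232^11 mod 263.
232^1 ≡ 232 (mod 263)
232^2 = (232^1)^2 ≡ 232^2 = 53824 ≡ 172 (mod 263)
232^4 = (232^2)^2 ≡ 172^2 = 29584 ≡ 128 (mod 263)
232^8 = (232^4)^2 ≡ 128^2 = 16384 ≡ 78 (mod 263)
232^11 = 232^8 · 232^2 · 232^1 ≡ 78 · 172 · 232 ≡ 170 (mod 263).
So s = 170; s⁻¹ ≡ 82 (mod 263).
m = c₂ · s⁻¹ mod 263 = 55 · 82 mod 263 = 39.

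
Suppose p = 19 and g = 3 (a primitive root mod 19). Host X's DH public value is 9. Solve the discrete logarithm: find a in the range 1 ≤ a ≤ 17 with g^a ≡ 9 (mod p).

2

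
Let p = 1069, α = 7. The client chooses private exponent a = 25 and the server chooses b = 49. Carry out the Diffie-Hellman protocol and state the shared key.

The server sends B = α^b mod p = 7^49 mod 1069.
7^1 ≡ 7 (mod 1069)
7^2 = (7^1)^2 ≡ 7^2 = 49 ≡ 49 (mod 1069)
7^4 = (7^2)^2 ≡ 49^2 = 2401 ≡ 263 (mod 1069)
7^8 = (7^4)^2 ≡ 263^2 = 69169 ≡ 753 (mod 1069)
7^16 = (7^8)^2 ≡ 753^2 = 567009 ≡ 439 (mod 1069)
7^32 = (7^16)^2 ≡ 439^2 = 192721 ≡ 301 (mod 1069)
7^49 = 7^32 · 7^16 · 7^1 ≡ 301 · 439 · 7 ≡ 288 (mod 1069).
So B = 288. The client then computes K = B^a mod p = 288^25 mod 1069.
288^1 ≡ 288 (mod 1069)
288^2 = (288^1)^2 ≡ 288^2 = 82944 ≡ 631 (mod 1069)
288^4 = (288^2)^2 ≡ 631^2 = 398161 ≡ 493 (mod 1069)
288^8 = (288^4)^2 ≡ 493^2 = 243049 ≡ 386 (mod 1069)
288^16 = (288^8)^2 ≡ 386^2 = 148996 ≡ 405 (mod 1069)
288^25 = 288^16 · 288^8 · 288^1 ≡ 405 · 386 · 288 ≡ 1036 (mod 1069).

1036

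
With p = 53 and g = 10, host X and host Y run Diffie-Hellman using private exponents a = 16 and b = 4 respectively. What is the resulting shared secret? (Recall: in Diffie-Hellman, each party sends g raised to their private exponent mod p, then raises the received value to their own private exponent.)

Host X sends A = g^a mod p = 10^16 mod 53.
10^1 ≡ 10 (mod 53)
10^2 = (10^1)^2 ≡ 10^2 = 100 ≡ 47 (mod 53)
10^4 = (10^2)^2 ≡ 47^2 = 2209 ≡ 36 (mod 53)
10^8 = (10^4)^2 ≡ 36^2 = 1296 ≡ 24 (mod 53)
10^16 = (10^8)^2 ≡ 24^2 = 576 ≡ 46 (mod 53)
So A = 46. Host Y then computes K = A^b mod p = 46^4 mod 53.
46^1 ≡ 46 (mod 53)
46^2 = (46^1)^2 ≡ 46^2 = 2116 ≡ 49 (mod 53)
46^4 = (46^2)^2 ≡ 49^2 = 2401 ≡ 16 (mod 53)

16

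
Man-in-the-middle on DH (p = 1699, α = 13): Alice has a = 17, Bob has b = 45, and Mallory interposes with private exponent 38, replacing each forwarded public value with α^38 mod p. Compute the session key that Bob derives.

Bob receives Mallory's public value M = 13^38 mod 1699 instead of the honest one.
13^1 ≡ 13 (mod 1699)
13^2 = (13^1)^2 ≡ 13^2 = 169 ≡ 169 (mod 1699)
13^4 = (13^2)^2 ≡ 169^2 = 28561 ≡ 1377 (mod 1699)
13^8 = (13^4)^2 ≡ 1377^2 = 1896129 ≡ 45 (mod 1699)
13^16 = (13^8)^2 ≡ 45^2 = 2025 ≡ 326 (mod 1699)
13^32 = (13^16)^2 ≡ 326^2 = 106276 ≡ 938 (mod 1699)
13^38 = 13^32 · 13^4 · 13^2 ≡ 938 · 1377 · 169 ≡ 672 (mod 1699).
So M = 672. Bob computes K = M^45 mod 1699.
672^1 ≡ 672 (mod 1699)
672^2 = (672^1)^2 ≡ 672^2 = 451584 ≡ 1349 (mod 1699)
672^4 = (672^2)^2 ≡ 1349^2 = 1819801 ≡ 172 (mod 1699)
672^8 = (672^4)^2 ≡ 172^2 = 29584 ≡ 701 (mod 1699)
672^16 = (672^8)^2 ≡ 701^2 = 491401 ≡ 390 (mod 1699)
672^32 = (672^16)^2 ≡ 390^2 = 152100 ≡ 889 (mod 1699)
672^45 = 672^32 · 672^8 · 672^4 · 672^1 ≡ 889 · 701 · 172 · 672 ≡ 801 (mod 1699).

801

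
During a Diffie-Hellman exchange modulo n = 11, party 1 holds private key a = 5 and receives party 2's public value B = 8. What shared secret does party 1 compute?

10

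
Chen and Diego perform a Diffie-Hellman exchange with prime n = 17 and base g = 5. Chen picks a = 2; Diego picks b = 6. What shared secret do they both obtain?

4

Chen sends A = g^a mod n = 5^2 mod 17.
5^1 ≡ 5 (mod 17)
5^2 = (5^1)^2 ≡ 5^2 = 25 ≡ 8 (mod 17)
So A = 8. Diego then computes K = A^b mod n = 8^6 mod 17.
8^1 ≡ 8 (mod 17)
8^2 = (8^1)^2 ≡ 8^2 = 64 ≡ 13 (mod 17)
8^4 = (8^2)^2 ≡ 13^2 = 169 ≡ 16 (mod 17)
8^6 = 8^4 · 8^2 ≡ 16 · 13 ≡ 4 (mod 17).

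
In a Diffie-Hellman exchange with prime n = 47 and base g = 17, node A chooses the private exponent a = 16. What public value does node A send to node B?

Public value = 17^16 (mod 47).
17^1 ≡ 17 (mod 47)
17^2 = (17^1)^2 ≡ 17^2 = 289 ≡ 7 (mod 47)
17^4 = (17^2)^2 ≡ 7^2 = 49 ≡ 2 (mod 47)
17^8 = (17^4)^2 ≡ 2^2 = 4 ≡ 4 (mod 47)
17^16 = (17^8)^2 ≡ 4^2 = 16 ≡ 16 (mod 47)

16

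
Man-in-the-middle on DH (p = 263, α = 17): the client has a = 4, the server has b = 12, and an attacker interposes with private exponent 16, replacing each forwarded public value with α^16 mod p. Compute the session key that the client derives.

The client receives an attacker's public value M = 17^16 mod 263 instead of the honest one.
17^1 ≡ 17 (mod 263)
17^2 = (17^1)^2 ≡ 17^2 = 289 ≡ 26 (mod 263)
17^4 = (17^2)^2 ≡ 26^2 = 676 ≡ 150 (mod 263)
17^8 = (17^4)^2 ≡ 150^2 = 22500 ≡ 145 (mod 263)
17^16 = (17^8)^2 ≡ 145^2 = 21025 ≡ 248 (mod 263)
So M = 248. The client computes K = M^4 mod 263.
248^1 ≡ 248 (mod 263)
248^2 = (248^1)^2 ≡ 248^2 = 61504 ≡ 225 (mod 263)
248^4 = (248^2)^2 ≡ 225^2 = 50625 ≡ 129 (mod 263)

129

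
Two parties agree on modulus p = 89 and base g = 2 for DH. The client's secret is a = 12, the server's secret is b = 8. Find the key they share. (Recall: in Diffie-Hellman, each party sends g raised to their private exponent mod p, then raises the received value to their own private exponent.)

The client sends A = g^a mod p = 2^12 mod 89.
2^1 ≡ 2 (mod 89)
2^2 = (2^1)^2 ≡ 2^2 = 4 ≡ 4 (mod 89)
2^4 = (2^2)^2 ≡ 4^2 = 16 ≡ 16 (mod 89)
2^8 = (2^4)^2 ≡ 16^2 = 256 ≡ 78 (mod 89)
2^12 = 2^8 · 2^4 ≡ 78 · 16 ≡ 2 (mod 89).
So A = 2. The server then computes K = A^b mod p = 2^8 mod 89.
2^1 ≡ 2 (mod 89)
2^2 = (2^1)^2 ≡ 2^2 = 4 ≡ 4 (mod 89)
2^4 = (2^2)^2 ≡ 4^2 = 16 ≡ 16 (mod 89)
2^8 = (2^4)^2 ≡ 16^2 = 256 ≡ 78 (mod 89)

78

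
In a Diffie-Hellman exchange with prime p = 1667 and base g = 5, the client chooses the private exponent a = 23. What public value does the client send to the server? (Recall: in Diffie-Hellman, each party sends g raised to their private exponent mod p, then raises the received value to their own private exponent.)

586

Public value = 5^23 mod 1667.
5^1 ≡ 5 (mod 1667)
5^2 = (5^1)^2 ≡ 5^2 = 25 ≡ 25 (mod 1667)
5^4 = (5^2)^2 ≡ 25^2 = 625 ≡ 625 (mod 1667)
5^8 = (5^4)^2 ≡ 625^2 = 390625 ≡ 547 (mod 1667)
5^16 = (5^8)^2 ≡ 547^2 = 299209 ≡ 816 (mod 1667)
5^23 = 5^16 · 5^4 · 5^2 · 5^1 ≡ 816 · 625 · 25 · 5 ≡ 586 (mod 1667).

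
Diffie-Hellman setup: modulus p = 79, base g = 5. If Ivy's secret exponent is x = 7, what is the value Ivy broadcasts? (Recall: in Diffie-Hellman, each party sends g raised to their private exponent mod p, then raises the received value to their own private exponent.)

Public value = 5^7 mod 79.
5^1 ≡ 5 (mod 79)
5^2 = (5^1)^2 ≡ 5^2 = 25 ≡ 25 (mod 79)
5^4 = (5^2)^2 ≡ 25^2 = 625 ≡ 72 (mod 79)
5^7 = 5^4 · 5^2 · 5^1 ≡ 72 · 25 · 5 ≡ 73 (mod 79).

73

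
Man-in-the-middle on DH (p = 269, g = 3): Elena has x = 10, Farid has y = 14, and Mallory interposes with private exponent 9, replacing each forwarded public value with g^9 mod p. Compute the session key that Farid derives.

Farid receives Mallory's public value M = 3^9 mod 269 instead of the honest one.
3^1 ≡ 3 (mod 269)
3^2 = (3^1)^2 ≡ 3^2 = 9 ≡ 9 (mod 269)
3^4 = (3^2)^2 ≡ 9^2 = 81 ≡ 81 (mod 269)
3^8 = (3^4)^2 ≡ 81^2 = 6561 ≡ 105 (mod 269)
3^9 = 3^8 · 3^1 ≡ 105 · 3 ≡ 46 (mod 269).
So M = 46. Farid computes K = M^14 mod 269.
46^1 ≡ 46 (mod 269)
46^2 = (46^1)^2 ≡ 46^2 = 2116 ≡ 233 (mod 269)
46^4 = (46^2)^2 ≡ 233^2 = 54289 ≡ 220 (mod 269)
46^8 = (46^4)^2 ≡ 220^2 = 48400 ≡ 249 (mod 269)
46^14 = 46^8 · 46^4 · 46^2 ≡ 249 · 220 · 233 ≡ 228 (mod 269).

228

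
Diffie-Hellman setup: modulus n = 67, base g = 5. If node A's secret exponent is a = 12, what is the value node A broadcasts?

Public value = 5^12 (mod 67).
5^1 ≡ 5 (mod 67)
5^2 = (5^1)^2 ≡ 5^2 = 25 ≡ 25 (mod 67)
5^4 = (5^2)^2 ≡ 25^2 = 625 ≡ 22 (mod 67)
5^8 = (5^4)^2 ≡ 22^2 = 484 ≡ 15 (mod 67)
5^12 = 5^8 · 5^4 ≡ 15 · 22 ≡ 62 (mod 67).

62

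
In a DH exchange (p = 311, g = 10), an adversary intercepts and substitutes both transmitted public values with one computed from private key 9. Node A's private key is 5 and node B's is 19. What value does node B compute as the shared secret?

268

Node B receives an adversary's public value M = 10^9 mod 311 instead of the honest one.
10^1 ≡ 10 (mod 311)
10^2 = (10^1)^2 ≡ 10^2 = 100 ≡ 100 (mod 311)
10^4 = (10^2)^2 ≡ 100^2 = 10000 ≡ 48 (mod 311)
10^8 = (10^4)^2 ≡ 48^2 = 2304 ≡ 127 (mod 311)
10^9 = 10^8 · 10^1 ≡ 127 · 10 ≡ 26 (mod 311).
So M = 26. Node B computes K = M^19 mod 311.
26^1 ≡ 26 (mod 311)
26^2 = (26^1)^2 ≡ 26^2 = 676 ≡ 54 (mod 311)
26^4 = (26^2)^2 ≡ 54^2 = 2916 ≡ 117 (mod 311)
26^8 = (26^4)^2 ≡ 117^2 = 13689 ≡ 5 (mod 311)
26^16 = (26^8)^2 ≡ 5^2 = 25 ≡ 25 (mod 311)
26^19 = 26^16 · 26^2 · 26^1 ≡ 25 · 54 · 26 ≡ 268 (mod 311).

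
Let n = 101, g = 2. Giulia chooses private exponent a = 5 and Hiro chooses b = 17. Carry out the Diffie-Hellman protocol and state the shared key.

Hiro sends B = g^b mod n = 2^17 mod 101.
2^1 ≡ 2 (mod 101)
2^2 = (2^1)^2 ≡ 2^2 = 4 ≡ 4 (mod 101)
2^4 = (2^2)^2 ≡ 4^2 = 16 ≡ 16 (mod 101)
2^8 = (2^4)^2 ≡ 16^2 = 256 ≡ 54 (mod 101)
2^16 = (2^8)^2 ≡ 54^2 = 2916 ≡ 88 (mod 101)
2^17 = 2^16 · 2^1 ≡ 88 · 2 ≡ 75 (mod 101).
So B = 75. Giulia then computes K = B^a mod n = 75^5 mod 101.
75^1 ≡ 75 (mod 101)
75^2 = (75^1)^2 ≡ 75^2 = 5625 ≡ 70 (mod 101)
75^4 = (75^2)^2 ≡ 70^2 = 4900 ≡ 52 (mod 101)
75^5 = 75^4 · 75^1 ≡ 52 · 75 ≡ 62 (mod 101).

62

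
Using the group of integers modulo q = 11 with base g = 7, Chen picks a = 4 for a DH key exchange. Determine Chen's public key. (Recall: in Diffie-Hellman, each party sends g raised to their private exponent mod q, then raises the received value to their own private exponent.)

3

Public value = 7^{4} \pmod{11}.
7^1 ≡ 7 (mod 11)
7^2 = (7^1)^2 ≡ 7^2 = 49 ≡ 5 (mod 11)
7^4 = (7^2)^2 ≡ 5^2 = 25 ≡ 3 (mod 11)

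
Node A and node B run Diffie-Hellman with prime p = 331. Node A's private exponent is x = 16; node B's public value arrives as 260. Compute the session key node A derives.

245

Shared key K = 260^16 mod 331.
260^1 ≡ 260 (mod 331)
260^2 = (260^1)^2 ≡ 260^2 = 67600 ≡ 76 (mod 331)
260^4 = (260^2)^2 ≡ 76^2 = 5776 ≡ 149 (mod 331)
260^8 = (260^4)^2 ≡ 149^2 = 22201 ≡ 24 (mod 331)
260^16 = (260^8)^2 ≡ 24^2 = 576 ≡ 245 (mod 331)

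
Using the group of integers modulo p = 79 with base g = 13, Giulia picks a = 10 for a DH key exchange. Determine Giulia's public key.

49

Public value = 13^10 mod 79.
13^1 ≡ 13 (mod 79)
13^2 = (13^1)^2 ≡ 13^2 = 169 ≡ 11 (mod 79)
13^4 = (13^2)^2 ≡ 11^2 = 121 ≡ 42 (mod 79)
13^8 = (13^4)^2 ≡ 42^2 = 1764 ≡ 26 (mod 79)
13^10 = 13^8 · 13^2 ≡ 26 · 11 ≡ 49 (mod 79).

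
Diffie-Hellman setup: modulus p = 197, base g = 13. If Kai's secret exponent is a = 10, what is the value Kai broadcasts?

Public value = 13^10 mod 197.
13^1 ≡ 13 (mod 197)
13^2 = (13^1)^2 ≡ 13^2 = 169 ≡ 169 (mod 197)
13^4 = (13^2)^2 ≡ 169^2 = 28561 ≡ 193 (mod 197)
13^8 = (13^4)^2 ≡ 193^2 = 37249 ≡ 16 (mod 197)
13^10 = 13^8 · 13^2 ≡ 16 · 169 ≡ 143 (mod 197).

143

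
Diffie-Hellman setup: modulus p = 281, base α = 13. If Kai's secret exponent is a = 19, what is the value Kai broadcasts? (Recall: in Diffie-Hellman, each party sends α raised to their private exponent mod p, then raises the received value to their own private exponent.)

Public value = 13^19 mod 281.
13^1 ≡ 13 (mod 281)
13^2 = (13^1)^2 ≡ 13^2 = 169 ≡ 169 (mod 281)
13^4 = (13^2)^2 ≡ 169^2 = 28561 ≡ 180 (mod 281)
13^8 = (13^4)^2 ≡ 180^2 = 32400 ≡ 85 (mod 281)
13^16 = (13^8)^2 ≡ 85^2 = 7225 ≡ 200 (mod 281)
13^19 = 13^16 · 13^2 · 13^1 ≡ 200 · 169 · 13 ≡ 197 (mod 281).

197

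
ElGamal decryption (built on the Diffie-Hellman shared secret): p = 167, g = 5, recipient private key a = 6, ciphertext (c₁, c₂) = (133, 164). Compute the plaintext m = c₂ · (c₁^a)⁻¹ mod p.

Shared mask s = c₁^a mod p = 133^6 mod 167.
133^1 ≡ 133 (mod 167)
133^2 = (133^1)^2 ≡ 133^2 = 17689 ≡ 154 (mod 167)
133^4 = (133^2)^2 ≡ 154^2 = 23716 ≡ 2 (mod 167)
133^6 = 133^4 · 133^2 ≡ 2 · 154 ≡ 141 (mod 167).
So s = 141; s⁻¹ ≡ 122 (mod 167).
m = c₂ · s⁻¹ mod 167 = 164 · 122 mod 167 = 135.

135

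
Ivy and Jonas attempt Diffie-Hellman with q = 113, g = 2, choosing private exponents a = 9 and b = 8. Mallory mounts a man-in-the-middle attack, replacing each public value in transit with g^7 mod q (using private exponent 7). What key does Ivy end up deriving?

15

Ivy receives Mallory's public value M = 2^7 mod 113 instead of the honest one.
2^1 ≡ 2 (mod 113)
2^2 = (2^1)^2 ≡ 2^2 = 4 ≡ 4 (mod 113)
2^4 = (2^2)^2 ≡ 4^2 = 16 ≡ 16 (mod 113)
2^7 = 2^4 · 2^2 · 2^1 ≡ 16 · 4 · 2 ≡ 15 (mod 113).
So M = 15. Ivy computes K = M^9 mod 113.
15^1 ≡ 15 (mod 113)
15^2 = (15^1)^2 ≡ 15^2 = 225 ≡ 112 (mod 113)
15^4 = (15^2)^2 ≡ 112^2 = 12544 ≡ 1 (mod 113)
15^8 = (15^4)^2 ≡ 1^2 = 1 ≡ 1 (mod 113)
15^9 = 15^8 · 15^1 ≡ 1 · 15 ≡ 15 (mod 113).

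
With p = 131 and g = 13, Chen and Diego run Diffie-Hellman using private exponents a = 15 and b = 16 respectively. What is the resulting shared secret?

62

Chen sends A = g^a mod p = 13^15 mod 131.
13^1 ≡ 13 (mod 131)
13^2 = (13^1)^2 ≡ 13^2 = 169 ≡ 38 (mod 131)
13^4 = (13^2)^2 ≡ 38^2 = 1444 ≡ 3 (mod 131)
13^8 = (13^4)^2 ≡ 3^2 = 9 ≡ 9 (mod 131)
13^15 = 13^8 · 13^4 · 13^2 · 13^1 ≡ 9 · 3 · 38 · 13 ≡ 107 (mod 131).
So A = 107. Diego then computes K = A^b mod p = 107^16 mod 131.
107^1 ≡ 107 (mod 131)
107^2 = (107^1)^2 ≡ 107^2 = 11449 ≡ 52 (mod 131)
107^4 = (107^2)^2 ≡ 52^2 = 2704 ≡ 84 (mod 131)
107^8 = (107^4)^2 ≡ 84^2 = 7056 ≡ 113 (mod 131)
107^16 = (107^8)^2 ≡ 113^2 = 12769 ≡ 62 (mod 131)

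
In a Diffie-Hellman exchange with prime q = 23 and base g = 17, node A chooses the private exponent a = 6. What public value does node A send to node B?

Public value = 17^6 (mod 23).
17^1 ≡ 17 (mod 23)
17^2 = (17^1)^2 ≡ 17^2 = 289 ≡ 13 (mod 23)
17^4 = (17^2)^2 ≡ 13^2 = 169 ≡ 8 (mod 23)
17^6 = 17^4 · 17^2 ≡ 8 · 13 ≡ 12 (mod 23).

12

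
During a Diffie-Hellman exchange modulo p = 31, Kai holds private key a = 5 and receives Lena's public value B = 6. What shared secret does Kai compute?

26

Shared key K = 6^5 mod 31.
6^1 ≡ 6 (mod 31)
6^2 = (6^1)^2 ≡ 6^2 = 36 ≡ 5 (mod 31)
6^4 = (6^2)^2 ≡ 5^2 = 25 ≡ 25 (mod 31)
6^5 = 6^4 · 6^1 ≡ 25 · 6 ≡ 26 (mod 31).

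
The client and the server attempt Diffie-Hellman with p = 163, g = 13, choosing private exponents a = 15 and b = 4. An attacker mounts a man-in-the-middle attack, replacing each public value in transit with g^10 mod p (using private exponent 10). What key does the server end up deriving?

158

The server receives an attacker's public value M = 13^10 mod 163 instead of the honest one.
13^1 ≡ 13 (mod 163)
13^2 = (13^1)^2 ≡ 13^2 = 169 ≡ 6 (mod 163)
13^4 = (13^2)^2 ≡ 6^2 = 36 ≡ 36 (mod 163)
13^8 = (13^4)^2 ≡ 36^2 = 1296 ≡ 155 (mod 163)
13^10 = 13^8 · 13^2 ≡ 155 · 6 ≡ 115 (mod 163).
So M = 115. The server computes K = M^4 mod 163.
115^1 ≡ 115 (mod 163)
115^2 = (115^1)^2 ≡ 115^2 = 13225 ≡ 22 (mod 163)
115^4 = (115^2)^2 ≡ 22^2 = 484 ≡ 158 (mod 163)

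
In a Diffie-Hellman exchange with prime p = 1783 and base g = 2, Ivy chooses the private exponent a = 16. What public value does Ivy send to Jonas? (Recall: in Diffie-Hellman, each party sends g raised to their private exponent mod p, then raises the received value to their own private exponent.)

Public value = 2^16 (mod 1783).
2^1 ≡ 2 (mod 1783)
2^2 = (2^1)^2 ≡ 2^2 = 4 ≡ 4 (mod 1783)
2^4 = (2^2)^2 ≡ 4^2 = 16 ≡ 16 (mod 1783)
2^8 = (2^4)^2 ≡ 16^2 = 256 ≡ 256 (mod 1783)
2^16 = (2^8)^2 ≡ 256^2 = 65536 ≡ 1348 (mod 1783)

1348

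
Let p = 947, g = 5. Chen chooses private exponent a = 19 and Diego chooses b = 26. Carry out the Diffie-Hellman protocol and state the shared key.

134

Diego sends B = g^b mod p = 5^26 mod 947.
5^1 ≡ 5 (mod 947)
5^2 = (5^1)^2 ≡ 5^2 = 25 ≡ 25 (mod 947)
5^4 = (5^2)^2 ≡ 25^2 = 625 ≡ 625 (mod 947)
5^8 = (5^4)^2 ≡ 625^2 = 390625 ≡ 461 (mod 947)
5^16 = (5^8)^2 ≡ 461^2 = 212521 ≡ 393 (mod 947)
5^26 = 5^16 · 5^8 · 5^2 ≡ 393 · 461 · 25 ≡ 771 (mod 947).
So B = 771. Chen then computes K = B^a mod p = 771^19 mod 947.
771^1 ≡ 771 (mod 947)
771^2 = (771^1)^2 ≡ 771^2 = 594441 ≡ 672 (mod 947)
771^4 = (771^2)^2 ≡ 672^2 = 451584 ≡ 812 (mod 947)
771^8 = (771^4)^2 ≡ 812^2 = 659344 ≡ 232 (mod 947)
771^16 = (771^8)^2 ≡ 232^2 = 53824 ≡ 792 (mod 947)
771^19 = 771^16 · 771^2 · 771^1 ≡ 792 · 672 · 771 ≡ 134 (mod 947).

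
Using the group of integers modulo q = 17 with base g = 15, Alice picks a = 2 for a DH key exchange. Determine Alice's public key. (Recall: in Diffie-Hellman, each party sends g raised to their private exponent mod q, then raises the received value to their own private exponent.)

Public value = 15^2 mod 17.
15^1 ≡ 15 (mod 17)
15^2 = (15^1)^2 ≡ 15^2 = 225 ≡ 4 (mod 17)

4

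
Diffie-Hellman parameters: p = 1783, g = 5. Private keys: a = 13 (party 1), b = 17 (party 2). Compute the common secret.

1753

Party 1 sends A = g^a mod p = 5^13 mod 1783.
5^1 ≡ 5 (mod 1783)
5^2 = (5^1)^2 ≡ 5^2 = 25 ≡ 25 (mod 1783)
5^4 = (5^2)^2 ≡ 25^2 = 625 ≡ 625 (mod 1783)
5^8 = (5^4)^2 ≡ 625^2 = 390625 ≡ 148 (mod 1783)
5^13 = 5^8 · 5^4 · 5^1 ≡ 148 · 625 · 5 ≡ 703 (mod 1783).
So A = 703. Party 2 then computes K = A^b mod p = 703^17 mod 1783.
703^1 ≡ 703 (mod 1783)
703^2 = (703^1)^2 ≡ 703^2 = 494209 ≡ 318 (mod 1783)
703^4 = (703^2)^2 ≡ 318^2 = 101124 ≡ 1276 (mod 1783)
703^8 = (703^4)^2 ≡ 1276^2 = 1628176 ≡ 297 (mod 1783)
703^16 = (703^8)^2 ≡ 297^2 = 88209 ≡ 842 (mod 1783)
703^17 = 703^16 · 703^1 ≡ 842 · 703 ≡ 1753 (mod 1783).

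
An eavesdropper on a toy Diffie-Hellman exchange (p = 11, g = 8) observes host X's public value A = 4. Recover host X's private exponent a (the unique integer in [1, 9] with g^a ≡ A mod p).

4

Try successive powers of 8 modulo 11:
8^1 ≡ 8
8^2 ≡ 9
8^3 ≡ 6
8^4 ≡ 4
Found: a = 4.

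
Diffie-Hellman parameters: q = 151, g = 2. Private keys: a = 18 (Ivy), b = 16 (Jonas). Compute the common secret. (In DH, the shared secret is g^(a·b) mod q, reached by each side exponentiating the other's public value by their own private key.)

8

Jonas sends B = g^b mod q = 2^16 mod 151.
2^1 ≡ 2 (mod 151)
2^2 = (2^1)^2 ≡ 2^2 = 4 ≡ 4 (mod 151)
2^4 = (2^2)^2 ≡ 4^2 = 16 ≡ 16 (mod 151)
2^8 = (2^4)^2 ≡ 16^2 = 256 ≡ 105 (mod 151)
2^16 = (2^8)^2 ≡ 105^2 = 11025 ≡ 2 (mod 151)
So B = 2. Ivy then computes K = B^a mod q = 2^18 mod 151.
2^1 ≡ 2 (mod 151)
2^2 = (2^1)^2 ≡ 2^2 = 4 ≡ 4 (mod 151)
2^4 = (2^2)^2 ≡ 4^2 = 16 ≡ 16 (mod 151)
2^8 = (2^4)^2 ≡ 16^2 = 256 ≡ 105 (mod 151)
2^16 = (2^8)^2 ≡ 105^2 = 11025 ≡ 2 (mod 151)
2^18 = 2^16 · 2^2 ≡ 2 · 4 ≡ 8 (mod 151).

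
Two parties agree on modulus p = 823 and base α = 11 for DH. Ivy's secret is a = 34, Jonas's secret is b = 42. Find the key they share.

106

Ivy sends A = α^a mod p = 11^34 mod 823.
11^1 ≡ 11 (mod 823)
11^2 = (11^1)^2 ≡ 11^2 = 121 ≡ 121 (mod 823)
11^4 = (11^2)^2 ≡ 121^2 = 14641 ≡ 650 (mod 823)
11^8 = (11^4)^2 ≡ 650^2 = 422500 ≡ 301 (mod 823)
11^16 = (11^8)^2 ≡ 301^2 = 90601 ≡ 71 (mod 823)
11^32 = (11^16)^2 ≡ 71^2 = 5041 ≡ 103 (mod 823)
11^34 = 11^32 · 11^2 ≡ 103 · 121 ≡ 118 (mod 823).
So A = 118. Jonas then computes K = A^b mod p = 118^42 mod 823.
118^1 ≡ 118 (mod 823)
118^2 = (118^1)^2 ≡ 118^2 = 13924 ≡ 756 (mod 823)
118^4 = (118^2)^2 ≡ 756^2 = 571536 ≡ 374 (mod 823)
118^8 = (118^4)^2 ≡ 374^2 = 139876 ≡ 789 (mod 823)
118^16 = (118^8)^2 ≡ 789^2 = 622521 ≡ 333 (mod 823)
118^32 = (118^16)^2 ≡ 333^2 = 110889 ≡ 607 (mod 823)
118^42 = 118^32 · 118^8 · 118^2 ≡ 607 · 789 · 756 ≡ 106 (mod 823).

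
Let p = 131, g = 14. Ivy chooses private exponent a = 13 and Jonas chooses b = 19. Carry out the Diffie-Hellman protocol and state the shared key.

Ivy sends A = g^a mod p = 14^13 mod 131.
14^1 ≡ 14 (mod 131)
14^2 = (14^1)^2 ≡ 14^2 = 196 ≡ 65 (mod 131)
14^4 = (14^2)^2 ≡ 65^2 = 4225 ≡ 33 (mod 131)
14^8 = (14^4)^2 ≡ 33^2 = 1089 ≡ 41 (mod 131)
14^13 = 14^8 · 14^4 · 14^1 ≡ 41 · 33 · 14 ≡ 78 (mod 131).
So A = 78. Jonas then computes K = A^b mod p = 78^19 mod 131.
78^1 ≡ 78 (mod 131)
78^2 = (78^1)^2 ≡ 78^2 = 6084 ≡ 58 (mod 131)
78^4 = (78^2)^2 ≡ 58^2 = 3364 ≡ 89 (mod 131)
78^8 = (78^4)^2 ≡ 89^2 = 7921 ≡ 61 (mod 131)
78^16 = (78^8)^2 ≡ 61^2 = 3721 ≡ 53 (mod 131)
78^19 = 78^16 · 78^2 · 78^1 ≡ 53 · 58 · 78 ≡ 42 (mod 131).

42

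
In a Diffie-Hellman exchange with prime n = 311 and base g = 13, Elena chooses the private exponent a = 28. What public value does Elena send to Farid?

140

Public value = 13^28 mod 311.
13^1 ≡ 13 (mod 311)
13^2 = (13^1)^2 ≡ 13^2 = 169 ≡ 169 (mod 311)
13^4 = (13^2)^2 ≡ 169^2 = 28561 ≡ 260 (mod 311)
13^8 = (13^4)^2 ≡ 260^2 = 67600 ≡ 113 (mod 311)
13^16 = (13^8)^2 ≡ 113^2 = 12769 ≡ 18 (mod 311)
13^28 = 13^16 · 13^8 · 13^4 ≡ 18 · 113 · 260 ≡ 140 (mod 311).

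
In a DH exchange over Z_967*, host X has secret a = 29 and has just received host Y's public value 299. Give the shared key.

Shared key K = 299^29 mod 967.
299^1 ≡ 299 (mod 967)
299^2 = (299^1)^2 ≡ 299^2 = 89401 ≡ 437 (mod 967)
299^4 = (299^2)^2 ≡ 437^2 = 190969 ≡ 470 (mod 967)
299^8 = (299^4)^2 ≡ 470^2 = 220900 ≡ 424 (mod 967)
299^16 = (299^8)^2 ≡ 424^2 = 179776 ≡ 881 (mod 967)
299^29 = 299^16 · 299^8 · 299^4 · 299^1 ≡ 881 · 424 · 470 · 299 ≡ 833 (mod 967).

833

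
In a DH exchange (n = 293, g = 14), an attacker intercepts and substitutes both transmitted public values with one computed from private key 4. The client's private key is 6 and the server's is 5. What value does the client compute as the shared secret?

The client receives an attacker's public value M = 14^4 mod 293 instead of the honest one.
14^1 ≡ 14 (mod 293)
14^2 = (14^1)^2 ≡ 14^2 = 196 ≡ 196 (mod 293)
14^4 = (14^2)^2 ≡ 196^2 = 38416 ≡ 33 (mod 293)
So M = 33. The client computes K = M^6 mod 293.
33^1 ≡ 33 (mod 293)
33^2 = (33^1)^2 ≡ 33^2 = 1089 ≡ 210 (mod 293)
33^4 = (33^2)^2 ≡ 210^2 = 44100 ≡ 150 (mod 293)
33^6 = 33^4 · 33^2 ≡ 150 · 210 ≡ 149 (mod 293).

149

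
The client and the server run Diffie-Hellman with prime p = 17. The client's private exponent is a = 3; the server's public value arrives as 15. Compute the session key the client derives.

9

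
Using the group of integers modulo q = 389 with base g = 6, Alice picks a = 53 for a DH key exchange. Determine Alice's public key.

Public value = 6^53 mod 389.
6^1 ≡ 6 (mod 389)
6^2 = (6^1)^2 ≡ 6^2 = 36 ≡ 36 (mod 389)
6^4 = (6^2)^2 ≡ 36^2 = 1296 ≡ 129 (mod 389)
6^8 = (6^4)^2 ≡ 129^2 = 16641 ≡ 303 (mod 389)
6^16 = (6^8)^2 ≡ 303^2 = 91809 ≡ 5 (mod 389)
6^32 = (6^16)^2 ≡ 5^2 = 25 ≡ 25 (mod 389)
6^53 = 6^32 · 6^16 · 6^4 · 6^1 ≡ 25 · 5 · 129 · 6 ≡ 278 (mod 389).

278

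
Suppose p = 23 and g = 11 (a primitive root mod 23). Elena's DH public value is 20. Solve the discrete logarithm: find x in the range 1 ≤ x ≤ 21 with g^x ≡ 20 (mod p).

3

Try successive powers of 11 modulo 23:
11^1 ≡ 11
11^2 ≡ 6
11^3 ≡ 20
Found: x = 3.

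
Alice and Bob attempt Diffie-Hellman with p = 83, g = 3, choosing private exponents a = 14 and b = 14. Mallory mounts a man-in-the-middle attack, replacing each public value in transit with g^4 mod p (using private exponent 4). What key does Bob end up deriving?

33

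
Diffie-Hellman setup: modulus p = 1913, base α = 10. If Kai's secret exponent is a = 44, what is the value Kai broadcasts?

Public value = 10^44 (mod 1913).
10^1 ≡ 10 (mod 1913)
10^2 = (10^1)^2 ≡ 10^2 = 100 ≡ 100 (mod 1913)
10^4 = (10^2)^2 ≡ 100^2 = 10000 ≡ 435 (mod 1913)
10^8 = (10^4)^2 ≡ 435^2 = 189225 ≡ 1751 (mod 1913)
10^16 = (10^8)^2 ≡ 1751^2 = 3066001 ≡ 1375 (mod 1913)
10^32 = (10^16)^2 ≡ 1375^2 = 1890625 ≡ 581 (mod 1913)
10^44 = 10^32 · 10^8 · 10^4 ≡ 581 · 1751 · 435 ≡ 869 (mod 1913).

869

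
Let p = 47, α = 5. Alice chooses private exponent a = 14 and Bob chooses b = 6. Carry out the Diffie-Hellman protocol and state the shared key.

6

Bob sends B = α^b mod p = 5^6 mod 47.
5^1 ≡ 5 (mod 47)
5^2 = (5^1)^2 ≡ 5^2 = 25 ≡ 25 (mod 47)
5^4 = (5^2)^2 ≡ 25^2 = 625 ≡ 14 (mod 47)
5^6 = 5^4 · 5^2 ≡ 14 · 25 ≡ 21 (mod 47).
So B = 21. Alice then computes K = B^a mod p = 21^14 mod 47.
21^1 ≡ 21 (mod 47)
21^2 = (21^1)^2 ≡ 21^2 = 441 ≡ 18 (mod 47)
21^4 = (21^2)^2 ≡ 18^2 = 324 ≡ 42 (mod 47)
21^8 = (21^4)^2 ≡ 42^2 = 1764 ≡ 25 (mod 47)
21^14 = 21^8 · 21^4 · 21^2 ≡ 25 · 42 · 18 ≡ 6 (mod 47).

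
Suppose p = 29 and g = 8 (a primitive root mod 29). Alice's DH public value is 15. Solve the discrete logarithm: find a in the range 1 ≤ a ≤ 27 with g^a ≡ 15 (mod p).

9

Try successive powers of 8 modulo 29:
8^1 ≡ 8
8^2 ≡ 6
8^3 ≡ 19
8^4 ≡ 7
8^5 ≡ 27
8^6 ≡ 13
8^7 ≡ 17
8^8 ≡ 20
8^9 ≡ 15
Found: a = 9.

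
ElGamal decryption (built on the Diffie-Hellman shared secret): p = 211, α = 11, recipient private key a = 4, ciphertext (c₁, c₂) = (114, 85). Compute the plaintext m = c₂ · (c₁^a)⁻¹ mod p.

142

Shared mask s = c₁^a mod p = 114^4 mod 211.
114^1 ≡ 114 (mod 211)
114^2 = (114^1)^2 ≡ 114^2 = 12996 ≡ 125 (mod 211)
114^4 = (114^2)^2 ≡ 125^2 = 15625 ≡ 11 (mod 211)
So s = 11; s⁻¹ ≡ 96 (mod 211).
m = c₂ · s⁻¹ mod 211 = 85 · 96 mod 211 = 142.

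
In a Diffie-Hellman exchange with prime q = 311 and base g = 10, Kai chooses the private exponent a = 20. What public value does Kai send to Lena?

Public value = 10^20 (mod 311).
10^1 ≡ 10 (mod 311)
10^2 = (10^1)^2 ≡ 10^2 = 100 ≡ 100 (mod 311)
10^4 = (10^2)^2 ≡ 100^2 = 10000 ≡ 48 (mod 311)
10^8 = (10^4)^2 ≡ 48^2 = 2304 ≡ 127 (mod 311)
10^16 = (10^8)^2 ≡ 127^2 = 16129 ≡ 268 (mod 311)
10^20 = 10^16 · 10^4 ≡ 268 · 48 ≡ 113 (mod 311).

113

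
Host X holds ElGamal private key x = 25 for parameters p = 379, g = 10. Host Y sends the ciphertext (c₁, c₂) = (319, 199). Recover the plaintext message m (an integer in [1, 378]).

160

Shared mask s = c₁^x mod p = 319^25 mod 379.
319^1 ≡ 319 (mod 379)
319^2 = (319^1)^2 ≡ 319^2 = 101761 ≡ 189 (mod 379)
319^4 = (319^2)^2 ≡ 189^2 = 35721 ≡ 95 (mod 379)
319^8 = (319^4)^2 ≡ 95^2 = 9025 ≡ 308 (mod 379)
319^16 = (319^8)^2 ≡ 308^2 = 94864 ≡ 114 (mod 379)
319^25 = 319^16 · 319^8 · 319^1 ≡ 114 · 308 · 319 ≡ 141 (mod 379).
So s = 141; s⁻¹ ≡ 336 (mod 379).
m = c₂ · s⁻¹ mod 379 = 199 · 336 mod 379 = 160.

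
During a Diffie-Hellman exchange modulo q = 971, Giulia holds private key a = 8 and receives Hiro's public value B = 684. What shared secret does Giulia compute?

455

Shared key K = 684^8 mod 971.
684^1 ≡ 684 (mod 971)
684^2 = (684^1)^2 ≡ 684^2 = 467856 ≡ 805 (mod 971)
684^4 = (684^2)^2 ≡ 805^2 = 648025 ≡ 368 (mod 971)
684^8 = (684^4)^2 ≡ 368^2 = 135424 ≡ 455 (mod 971)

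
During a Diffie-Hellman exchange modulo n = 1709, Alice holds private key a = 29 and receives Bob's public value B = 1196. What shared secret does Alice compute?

308

Shared key K = 1196^29 mod 1709.
1196^1 ≡ 1196 (mod 1709)
1196^2 = (1196^1)^2 ≡ 1196^2 = 1430416 ≡ 1692 (mod 1709)
1196^4 = (1196^2)^2 ≡ 1692^2 = 2862864 ≡ 289 (mod 1709)
1196^8 = (1196^4)^2 ≡ 289^2 = 83521 ≡ 1489 (mod 1709)
1196^16 = (1196^8)^2 ≡ 1489^2 = 2217121 ≡ 548 (mod 1709)
1196^29 = 1196^16 · 1196^8 · 1196^4 · 1196^1 ≡ 548 · 1489 · 289 · 1196 ≡ 308 (mod 1709).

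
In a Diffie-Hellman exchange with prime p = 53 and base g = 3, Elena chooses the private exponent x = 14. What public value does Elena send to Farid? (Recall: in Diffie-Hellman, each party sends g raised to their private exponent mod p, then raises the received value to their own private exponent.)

37

Public value = 3^14 mod 53.
3^1 ≡ 3 (mod 53)
3^2 = (3^1)^2 ≡ 3^2 = 9 ≡ 9 (mod 53)
3^4 = (3^2)^2 ≡ 9^2 = 81 ≡ 28 (mod 53)
3^8 = (3^4)^2 ≡ 28^2 = 784 ≡ 42 (mod 53)
3^14 = 3^8 · 3^4 · 3^2 ≡ 42 · 28 · 9 ≡ 37 (mod 53).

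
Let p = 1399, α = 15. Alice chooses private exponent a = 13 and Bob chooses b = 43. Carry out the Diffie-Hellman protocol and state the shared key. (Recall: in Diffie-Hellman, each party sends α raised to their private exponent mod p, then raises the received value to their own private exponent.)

Bob sends B = α^b mod p = 15^43 mod 1399.
15^1 ≡ 15 (mod 1399)
15^2 = (15^1)^2 ≡ 15^2 = 225 ≡ 225 (mod 1399)
15^4 = (15^2)^2 ≡ 225^2 = 50625 ≡ 261 (mod 1399)
15^8 = (15^4)^2 ≡ 261^2 = 68121 ≡ 969 (mod 1399)
15^16 = (15^8)^2 ≡ 969^2 = 938961 ≡ 232 (mod 1399)
15^32 = (15^16)^2 ≡ 232^2 = 53824 ≡ 662 (mod 1399)
15^43 = 15^32 · 15^8 · 15^2 · 15^1 ≡ 662 · 969 · 225 · 15 ≡ 775 (mod 1399).
So B = 775. Alice then computes K = B^a mod p = 775^13 mod 1399.
775^1 ≡ 775 (mod 1399)
775^2 = (775^1)^2 ≡ 775^2 = 600625 ≡ 454 (mod 1399)
775^4 = (775^2)^2 ≡ 454^2 = 206116 ≡ 463 (mod 1399)
775^8 = (775^4)^2 ≡ 463^2 = 214369 ≡ 322 (mod 1399)
775^13 = 775^8 · 775^4 · 775^1 ≡ 322 · 463 · 775 ≡ 1038 (mod 1399).

1038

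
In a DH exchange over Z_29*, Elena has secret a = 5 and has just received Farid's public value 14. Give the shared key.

19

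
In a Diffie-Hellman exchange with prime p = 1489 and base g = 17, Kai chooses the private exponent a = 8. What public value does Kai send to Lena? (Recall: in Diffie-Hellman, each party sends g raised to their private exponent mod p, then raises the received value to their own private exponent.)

901

Public value = 17^{8} \pmod{1489}.
17^1 ≡ 17 (mod 1489)
17^2 = (17^1)^2 ≡ 17^2 = 289 ≡ 289 (mod 1489)
17^4 = (17^2)^2 ≡ 289^2 = 83521 ≡ 137 (mod 1489)
17^8 = (17^4)^2 ≡ 137^2 = 18769 ≡ 901 (mod 1489)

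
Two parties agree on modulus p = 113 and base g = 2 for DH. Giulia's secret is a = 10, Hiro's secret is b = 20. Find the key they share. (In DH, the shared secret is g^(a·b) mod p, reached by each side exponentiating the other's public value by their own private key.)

16

Hiro sends B = g^b mod p = 2^20 mod 113.
2^1 ≡ 2 (mod 113)
2^2 = (2^1)^2 ≡ 2^2 = 4 ≡ 4 (mod 113)
2^4 = (2^2)^2 ≡ 4^2 = 16 ≡ 16 (mod 113)
2^8 = (2^4)^2 ≡ 16^2 = 256 ≡ 30 (mod 113)
2^16 = (2^8)^2 ≡ 30^2 = 900 ≡ 109 (mod 113)
2^20 = 2^16 · 2^4 ≡ 109 · 16 ≡ 49 (mod 113).
So B = 49. Giulia then computes K = B^a mod p = 49^10 mod 113.
49^1 ≡ 49 (mod 113)
49^2 = (49^1)^2 ≡ 49^2 = 2401 ≡ 28 (mod 113)
49^4 = (49^2)^2 ≡ 28^2 = 784 ≡ 106 (mod 113)
49^8 = (49^4)^2 ≡ 106^2 = 11236 ≡ 49 (mod 113)
49^10 = 49^8 · 49^2 ≡ 49 · 28 ≡ 16 (mod 113).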